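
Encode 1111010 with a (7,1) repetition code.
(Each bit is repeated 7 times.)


Each bit -> 7 copies

1111111111111111111111111111000000011111110000000


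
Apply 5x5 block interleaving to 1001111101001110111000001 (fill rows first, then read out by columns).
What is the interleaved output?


Matrix:
  10011
  11101
  00111
  01110
  00001
Read columns: 1100001010011101011011101

1100001010011101011011101


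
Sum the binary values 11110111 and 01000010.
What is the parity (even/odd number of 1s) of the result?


11110111 = 247
01000010 = 66
Sum = 313 = 100111001
1s count = 5

odd parity (5 ones in 100111001)


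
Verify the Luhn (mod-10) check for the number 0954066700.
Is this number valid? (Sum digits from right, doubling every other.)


Luhn sum = 30
30 mod 10 = 0

Valid (Luhn sum mod 10 = 0)


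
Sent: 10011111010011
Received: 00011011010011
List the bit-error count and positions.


XOR: 10000100000000

2 error(s) at position(s): 0, 5


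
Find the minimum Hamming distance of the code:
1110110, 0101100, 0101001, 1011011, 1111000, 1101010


Comparing all pairs, minimum distance: 2
Can detect 1 errors, correct 0 errors

2


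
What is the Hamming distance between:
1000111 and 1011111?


XOR: 0011000
Count of 1s: 2

2


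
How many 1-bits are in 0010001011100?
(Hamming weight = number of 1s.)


Counting 1s in 0010001011100

5


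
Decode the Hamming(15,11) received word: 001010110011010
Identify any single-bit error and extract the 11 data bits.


Syndrome = 0: no error detected

Data: 11010011010 (no errors)


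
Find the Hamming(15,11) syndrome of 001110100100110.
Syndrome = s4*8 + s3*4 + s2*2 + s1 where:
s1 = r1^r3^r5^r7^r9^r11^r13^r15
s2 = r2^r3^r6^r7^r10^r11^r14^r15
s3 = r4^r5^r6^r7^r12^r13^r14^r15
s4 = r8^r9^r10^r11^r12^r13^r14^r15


s1=0, s2=0, s3=1, s4=1

Syndrome = 12 (error at position 12)


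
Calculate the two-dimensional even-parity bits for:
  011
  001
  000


Row parities: 010
Column parities: 010

Row P: 010, Col P: 010, Corner: 1


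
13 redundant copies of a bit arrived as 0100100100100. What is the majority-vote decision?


Ones: 4 out of 13
Threshold: 7

0 (4/13 voted 1)


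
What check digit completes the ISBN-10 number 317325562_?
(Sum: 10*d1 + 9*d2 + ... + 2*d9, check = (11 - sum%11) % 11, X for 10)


Weighted sum: 195
195 mod 11 = 8

Check digit: 3


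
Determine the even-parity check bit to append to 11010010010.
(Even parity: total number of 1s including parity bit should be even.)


Number of 1s in data: 5
Parity bit: 1

1


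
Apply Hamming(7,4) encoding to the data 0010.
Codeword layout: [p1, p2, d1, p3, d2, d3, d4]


Parity bits: p1=0, p2=1, p3=1

0101010


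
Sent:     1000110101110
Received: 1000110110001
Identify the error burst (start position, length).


XOR: 0000000011111

Burst at position 8, length 5


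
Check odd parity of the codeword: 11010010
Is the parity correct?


Number of 1s: 4

No, parity error (4 ones)


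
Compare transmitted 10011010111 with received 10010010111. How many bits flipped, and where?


XOR: 00001000000

1 error(s) at position(s): 4


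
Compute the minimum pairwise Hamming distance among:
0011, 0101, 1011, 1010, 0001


Comparing all pairs, minimum distance: 1
Can detect 0 errors, correct 0 errors

1


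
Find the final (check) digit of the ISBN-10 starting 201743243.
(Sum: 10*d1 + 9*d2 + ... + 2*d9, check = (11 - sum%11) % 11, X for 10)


Weighted sum: 142
142 mod 11 = 10

Check digit: 1


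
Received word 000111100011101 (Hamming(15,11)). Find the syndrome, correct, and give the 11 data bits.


Syndrome = 5: error at position 5

Data: 00110011101 (corrected bit 5)


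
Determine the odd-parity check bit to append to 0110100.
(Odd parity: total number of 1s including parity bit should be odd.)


Number of 1s in data: 3
Parity bit: 0

0


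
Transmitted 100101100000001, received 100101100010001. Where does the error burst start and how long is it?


XOR: 000000000010000

Burst at position 10, length 1


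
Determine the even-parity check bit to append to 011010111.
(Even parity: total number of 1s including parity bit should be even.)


Number of 1s in data: 6
Parity bit: 0

0


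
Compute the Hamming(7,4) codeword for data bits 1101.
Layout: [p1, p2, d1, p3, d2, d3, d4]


Parity bits: p1=1, p2=0, p3=0

1010101


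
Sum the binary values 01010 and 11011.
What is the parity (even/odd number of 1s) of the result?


01010 = 10
11011 = 27
Sum = 37 = 100101
1s count = 3

odd parity (3 ones in 100101)


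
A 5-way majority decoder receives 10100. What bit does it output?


Ones: 2 out of 5
Threshold: 3

0 (2/5 voted 1)


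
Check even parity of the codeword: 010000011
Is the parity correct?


Number of 1s: 3

No, parity error (3 ones)


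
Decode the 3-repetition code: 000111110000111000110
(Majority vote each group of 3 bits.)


Groups: 000, 111, 110, 000, 111, 000, 110
Majority votes: 0110101

0110101


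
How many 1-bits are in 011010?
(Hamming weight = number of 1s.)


Counting 1s in 011010

3


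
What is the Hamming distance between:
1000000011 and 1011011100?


XOR: 0011011111
Count of 1s: 7

7


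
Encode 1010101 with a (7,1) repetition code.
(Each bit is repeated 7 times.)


Each bit -> 7 copies

1111111000000011111110000000111111100000001111111


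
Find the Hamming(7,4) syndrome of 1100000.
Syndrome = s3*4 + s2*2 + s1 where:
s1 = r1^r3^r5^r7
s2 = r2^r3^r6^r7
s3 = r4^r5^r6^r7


s1=1, s2=1, s3=0

Syndrome = 3 (error at position 3)


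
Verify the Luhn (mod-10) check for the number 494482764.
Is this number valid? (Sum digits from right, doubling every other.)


Luhn sum = 51
51 mod 10 = 1

Invalid (Luhn sum mod 10 = 1)


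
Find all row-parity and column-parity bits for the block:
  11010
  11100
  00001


Row parities: 111
Column parities: 00111

Row P: 111, Col P: 00111, Corner: 1


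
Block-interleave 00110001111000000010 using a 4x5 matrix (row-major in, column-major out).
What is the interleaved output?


Matrix:
  00110
  00111
  10000
  00010
Read columns: 00100000110011010100

00100000110011010100


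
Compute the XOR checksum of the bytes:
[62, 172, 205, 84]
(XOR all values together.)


XOR chain: 62 ^ 172 ^ 205 ^ 84 = 11

11


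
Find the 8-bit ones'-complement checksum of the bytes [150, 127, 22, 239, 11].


Sum = 549 mod 256 = 37
Complement = 218

218


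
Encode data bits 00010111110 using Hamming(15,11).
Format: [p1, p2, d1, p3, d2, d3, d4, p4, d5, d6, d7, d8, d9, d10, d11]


Parity bits: p1=1, p2=0, p3=0, p4=1

100000110111110


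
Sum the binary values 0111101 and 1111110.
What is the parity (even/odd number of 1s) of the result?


0111101 = 61
1111110 = 126
Sum = 187 = 10111011
1s count = 6

even parity (6 ones in 10111011)


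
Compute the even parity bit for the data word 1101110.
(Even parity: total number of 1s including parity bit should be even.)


Number of 1s in data: 5
Parity bit: 1

1


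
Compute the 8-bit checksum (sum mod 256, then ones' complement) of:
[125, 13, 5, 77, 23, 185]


Sum = 428 mod 256 = 172
Complement = 83

83


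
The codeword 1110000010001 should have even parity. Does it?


Number of 1s: 5

No, parity error (5 ones)


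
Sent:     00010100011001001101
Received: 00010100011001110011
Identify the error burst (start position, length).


XOR: 00000000000000111110

Burst at position 14, length 5


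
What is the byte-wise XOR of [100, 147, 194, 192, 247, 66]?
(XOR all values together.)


XOR chain: 100 ^ 147 ^ 194 ^ 192 ^ 247 ^ 66 = 64

64


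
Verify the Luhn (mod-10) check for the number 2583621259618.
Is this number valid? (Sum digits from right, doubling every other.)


Luhn sum = 62
62 mod 10 = 2

Invalid (Luhn sum mod 10 = 2)


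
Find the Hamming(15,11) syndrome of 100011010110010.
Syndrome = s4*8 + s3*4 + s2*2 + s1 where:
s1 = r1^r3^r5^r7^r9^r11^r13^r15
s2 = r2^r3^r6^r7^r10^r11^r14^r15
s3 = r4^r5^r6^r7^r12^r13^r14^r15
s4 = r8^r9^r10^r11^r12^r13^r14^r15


s1=1, s2=0, s3=1, s4=0

Syndrome = 5 (error at position 5)


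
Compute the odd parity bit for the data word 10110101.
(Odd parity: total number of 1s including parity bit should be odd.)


Number of 1s in data: 5
Parity bit: 0

0


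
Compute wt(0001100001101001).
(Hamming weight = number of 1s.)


Counting 1s in 0001100001101001

6


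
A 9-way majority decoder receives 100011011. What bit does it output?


Ones: 5 out of 9
Threshold: 5

1 (5/9 voted 1)


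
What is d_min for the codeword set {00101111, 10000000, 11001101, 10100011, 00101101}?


Comparing all pairs, minimum distance: 1
Can detect 0 errors, correct 0 errors

1


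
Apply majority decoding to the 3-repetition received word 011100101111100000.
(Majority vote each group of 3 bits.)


Groups: 011, 100, 101, 111, 100, 000
Majority votes: 101100

101100


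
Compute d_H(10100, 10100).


XOR: 00000
Count of 1s: 0

0


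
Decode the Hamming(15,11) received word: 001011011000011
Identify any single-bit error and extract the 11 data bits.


Syndrome = 0: no error detected

Data: 11101000011 (no errors)


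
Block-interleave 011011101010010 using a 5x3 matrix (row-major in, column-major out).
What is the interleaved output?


Matrix:
  011
  011
  101
  010
  010
Read columns: 001001101111100

001001101111100


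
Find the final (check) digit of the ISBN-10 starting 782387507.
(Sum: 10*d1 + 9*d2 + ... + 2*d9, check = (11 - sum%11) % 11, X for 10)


Weighted sum: 296
296 mod 11 = 10

Check digit: 1


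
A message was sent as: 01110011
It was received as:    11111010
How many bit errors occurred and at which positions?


XOR: 10001001

3 error(s) at position(s): 0, 4, 7


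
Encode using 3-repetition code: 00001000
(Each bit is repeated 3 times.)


Each bit -> 3 copies

000000000000111000000000


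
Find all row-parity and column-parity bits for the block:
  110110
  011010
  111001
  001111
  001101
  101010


Row parities: 010011
Column parities: 111101

Row P: 010011, Col P: 111101, Corner: 1


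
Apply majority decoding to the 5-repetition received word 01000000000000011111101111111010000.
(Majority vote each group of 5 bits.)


Groups: 01000, 00000, 00000, 11111, 10111, 11110, 10000
Majority votes: 0001110

0001110


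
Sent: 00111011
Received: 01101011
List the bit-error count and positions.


XOR: 01010000

2 error(s) at position(s): 1, 3


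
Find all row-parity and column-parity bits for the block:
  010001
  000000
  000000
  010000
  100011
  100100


Row parities: 000110
Column parities: 000110

Row P: 000110, Col P: 000110, Corner: 0


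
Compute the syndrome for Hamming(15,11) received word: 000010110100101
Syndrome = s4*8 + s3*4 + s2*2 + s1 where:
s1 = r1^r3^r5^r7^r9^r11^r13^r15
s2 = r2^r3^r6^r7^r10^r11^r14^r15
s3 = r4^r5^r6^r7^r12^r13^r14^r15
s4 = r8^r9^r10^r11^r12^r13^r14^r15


s1=0, s2=1, s3=0, s4=0

Syndrome = 2 (error at position 2)


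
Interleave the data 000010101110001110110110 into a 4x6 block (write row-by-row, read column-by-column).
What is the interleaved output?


Matrix:
  000010
  101110
  001110
  110110
Read columns: 010100010110011111110000

010100010110011111110000


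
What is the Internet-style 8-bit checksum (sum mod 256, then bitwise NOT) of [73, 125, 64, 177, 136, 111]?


Sum = 686 mod 256 = 174
Complement = 81

81


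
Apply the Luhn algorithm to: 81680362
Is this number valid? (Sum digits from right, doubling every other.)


Luhn sum = 27
27 mod 10 = 7

Invalid (Luhn sum mod 10 = 7)


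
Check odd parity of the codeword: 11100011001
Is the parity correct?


Number of 1s: 6

No, parity error (6 ones)


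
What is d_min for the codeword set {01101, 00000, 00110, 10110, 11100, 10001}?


Comparing all pairs, minimum distance: 1
Can detect 0 errors, correct 0 errors

1


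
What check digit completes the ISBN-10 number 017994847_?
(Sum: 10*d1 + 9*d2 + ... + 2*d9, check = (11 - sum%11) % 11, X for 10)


Weighted sum: 260
260 mod 11 = 7

Check digit: 4


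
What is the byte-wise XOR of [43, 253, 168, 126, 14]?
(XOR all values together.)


XOR chain: 43 ^ 253 ^ 168 ^ 126 ^ 14 = 14

14


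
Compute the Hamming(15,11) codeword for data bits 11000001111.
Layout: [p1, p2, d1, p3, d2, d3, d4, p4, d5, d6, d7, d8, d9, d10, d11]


Parity bits: p1=0, p2=1, p3=1, p4=0

011110000001111


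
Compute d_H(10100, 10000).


XOR: 00100
Count of 1s: 1

1


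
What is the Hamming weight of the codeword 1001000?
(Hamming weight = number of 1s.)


Counting 1s in 1001000

2


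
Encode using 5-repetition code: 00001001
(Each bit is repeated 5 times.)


Each bit -> 5 copies

0000000000000000000011111000000000011111


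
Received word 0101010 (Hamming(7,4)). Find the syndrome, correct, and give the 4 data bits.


Syndrome = 0: no error detected

Data: 0010 (no errors)


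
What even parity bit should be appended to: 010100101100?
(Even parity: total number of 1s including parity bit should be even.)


Number of 1s in data: 5
Parity bit: 1

1


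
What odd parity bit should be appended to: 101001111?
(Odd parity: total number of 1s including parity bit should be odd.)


Number of 1s in data: 6
Parity bit: 1

1


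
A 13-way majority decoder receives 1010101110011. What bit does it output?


Ones: 8 out of 13
Threshold: 7

1 (8/13 voted 1)


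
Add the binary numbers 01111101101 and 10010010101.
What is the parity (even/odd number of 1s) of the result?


01111101101 = 1005
10010010101 = 1173
Sum = 2178 = 100010000010
1s count = 3

odd parity (3 ones in 100010000010)


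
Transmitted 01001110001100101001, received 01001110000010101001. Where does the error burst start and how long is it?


XOR: 00000000001110000000

Burst at position 10, length 3


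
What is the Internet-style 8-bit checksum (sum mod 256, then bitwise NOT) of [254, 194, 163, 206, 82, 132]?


Sum = 1031 mod 256 = 7
Complement = 248

248


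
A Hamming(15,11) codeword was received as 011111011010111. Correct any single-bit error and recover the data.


Syndrome = 0: no error detected

Data: 11101010111 (no errors)


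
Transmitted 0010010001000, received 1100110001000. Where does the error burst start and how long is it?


XOR: 1110100000000

Burst at position 0, length 5


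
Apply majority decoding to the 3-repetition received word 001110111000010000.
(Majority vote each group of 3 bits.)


Groups: 001, 110, 111, 000, 010, 000
Majority votes: 011000

011000


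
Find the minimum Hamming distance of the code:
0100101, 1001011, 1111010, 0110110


Comparing all pairs, minimum distance: 3
Can detect 2 errors, correct 1 errors

3


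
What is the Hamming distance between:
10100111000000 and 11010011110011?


XOR: 01110100110011
Count of 1s: 8

8


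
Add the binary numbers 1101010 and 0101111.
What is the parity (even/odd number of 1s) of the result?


1101010 = 106
0101111 = 47
Sum = 153 = 10011001
1s count = 4

even parity (4 ones in 10011001)


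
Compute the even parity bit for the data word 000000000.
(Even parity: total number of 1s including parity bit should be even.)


Number of 1s in data: 0
Parity bit: 0

0


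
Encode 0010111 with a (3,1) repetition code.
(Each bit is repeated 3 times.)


Each bit -> 3 copies

000000111000111111111


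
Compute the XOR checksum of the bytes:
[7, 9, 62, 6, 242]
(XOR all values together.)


XOR chain: 7 ^ 9 ^ 62 ^ 6 ^ 242 = 196

196


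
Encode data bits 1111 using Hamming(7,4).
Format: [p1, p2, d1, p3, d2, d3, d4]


Parity bits: p1=1, p2=1, p3=1

1111111


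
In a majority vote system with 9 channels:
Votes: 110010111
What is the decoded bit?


Ones: 6 out of 9
Threshold: 5

1 (6/9 voted 1)


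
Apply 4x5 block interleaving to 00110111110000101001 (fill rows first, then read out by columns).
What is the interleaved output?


Matrix:
  00110
  11111
  00001
  01001
Read columns: 01000101110011000111

01000101110011000111


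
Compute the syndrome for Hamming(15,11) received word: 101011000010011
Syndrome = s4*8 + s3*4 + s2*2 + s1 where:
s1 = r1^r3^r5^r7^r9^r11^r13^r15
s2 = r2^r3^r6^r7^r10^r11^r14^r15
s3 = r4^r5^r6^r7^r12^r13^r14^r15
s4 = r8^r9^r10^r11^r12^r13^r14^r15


s1=1, s2=1, s3=0, s4=1

Syndrome = 11 (error at position 11)


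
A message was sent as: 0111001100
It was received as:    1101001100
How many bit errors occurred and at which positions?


XOR: 1010000000

2 error(s) at position(s): 0, 2


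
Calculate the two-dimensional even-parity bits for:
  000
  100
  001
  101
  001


Row parities: 01101
Column parities: 001

Row P: 01101, Col P: 001, Corner: 1


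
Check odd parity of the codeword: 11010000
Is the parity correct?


Number of 1s: 3

Yes, parity is correct (3 ones)


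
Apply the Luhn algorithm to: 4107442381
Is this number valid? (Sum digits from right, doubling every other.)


Luhn sum = 43
43 mod 10 = 3

Invalid (Luhn sum mod 10 = 3)


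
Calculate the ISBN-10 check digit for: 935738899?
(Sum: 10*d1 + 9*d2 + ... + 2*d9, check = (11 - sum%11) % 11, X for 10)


Weighted sum: 341
341 mod 11 = 0

Check digit: 0


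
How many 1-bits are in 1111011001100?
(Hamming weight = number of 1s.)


Counting 1s in 1111011001100

8


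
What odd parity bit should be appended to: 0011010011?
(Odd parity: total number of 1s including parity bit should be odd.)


Number of 1s in data: 5
Parity bit: 0

0


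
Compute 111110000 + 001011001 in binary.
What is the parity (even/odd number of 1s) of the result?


111110000 = 496
001011001 = 89
Sum = 585 = 1001001001
1s count = 4

even parity (4 ones in 1001001001)


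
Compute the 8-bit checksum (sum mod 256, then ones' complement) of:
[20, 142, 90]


Sum = 252 mod 256 = 252
Complement = 3

3


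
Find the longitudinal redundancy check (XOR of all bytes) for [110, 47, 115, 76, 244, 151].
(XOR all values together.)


XOR chain: 110 ^ 47 ^ 115 ^ 76 ^ 244 ^ 151 = 29

29


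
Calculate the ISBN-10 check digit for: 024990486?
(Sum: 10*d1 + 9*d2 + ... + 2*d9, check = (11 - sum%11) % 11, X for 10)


Weighted sum: 219
219 mod 11 = 10

Check digit: 1


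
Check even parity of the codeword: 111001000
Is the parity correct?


Number of 1s: 4

Yes, parity is correct (4 ones)


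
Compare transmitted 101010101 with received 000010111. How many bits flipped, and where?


XOR: 101000010

3 error(s) at position(s): 0, 2, 7


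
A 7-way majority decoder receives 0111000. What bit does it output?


Ones: 3 out of 7
Threshold: 4

0 (3/7 voted 1)


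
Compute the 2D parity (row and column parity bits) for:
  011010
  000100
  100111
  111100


Row parities: 1100
Column parities: 000101

Row P: 1100, Col P: 000101, Corner: 0


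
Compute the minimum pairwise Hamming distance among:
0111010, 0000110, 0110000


Comparing all pairs, minimum distance: 2
Can detect 1 errors, correct 0 errors

2


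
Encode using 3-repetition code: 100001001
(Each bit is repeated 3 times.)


Each bit -> 3 copies

111000000000000111000000111


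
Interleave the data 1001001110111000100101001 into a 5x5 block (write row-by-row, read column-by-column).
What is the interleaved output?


Matrix:
  10010
  01110
  11100
  01001
  01001
Read columns: 1010001111011001100000011

1010001111011001100000011


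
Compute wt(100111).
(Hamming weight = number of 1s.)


Counting 1s in 100111

4


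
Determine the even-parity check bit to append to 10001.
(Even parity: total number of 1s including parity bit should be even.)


Number of 1s in data: 2
Parity bit: 0

0


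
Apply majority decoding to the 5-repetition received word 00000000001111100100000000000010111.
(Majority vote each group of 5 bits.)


Groups: 00000, 00000, 11111, 00100, 00000, 00000, 10111
Majority votes: 0010001

0010001


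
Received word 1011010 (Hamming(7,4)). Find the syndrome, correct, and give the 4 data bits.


Syndrome = 0: no error detected

Data: 1010 (no errors)


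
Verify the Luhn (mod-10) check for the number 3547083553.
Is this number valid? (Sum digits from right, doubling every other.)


Luhn sum = 49
49 mod 10 = 9

Invalid (Luhn sum mod 10 = 9)


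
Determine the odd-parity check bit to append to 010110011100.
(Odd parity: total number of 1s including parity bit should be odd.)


Number of 1s in data: 6
Parity bit: 1

1


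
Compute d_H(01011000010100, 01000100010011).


XOR: 00011100000111
Count of 1s: 6

6


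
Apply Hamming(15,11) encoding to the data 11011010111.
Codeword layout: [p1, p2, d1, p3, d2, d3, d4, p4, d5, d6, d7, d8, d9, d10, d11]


Parity bits: p1=1, p2=1, p3=1, p4=1

111110111010111


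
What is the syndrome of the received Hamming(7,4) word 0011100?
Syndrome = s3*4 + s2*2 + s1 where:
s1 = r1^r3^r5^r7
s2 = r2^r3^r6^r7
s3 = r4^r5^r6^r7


s1=0, s2=1, s3=0

Syndrome = 2 (error at position 2)


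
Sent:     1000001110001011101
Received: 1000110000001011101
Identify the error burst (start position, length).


XOR: 0000111110000000000

Burst at position 4, length 5


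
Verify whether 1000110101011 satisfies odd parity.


Number of 1s: 7

Yes, parity is correct (7 ones)


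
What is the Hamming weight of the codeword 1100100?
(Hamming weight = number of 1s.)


Counting 1s in 1100100

3


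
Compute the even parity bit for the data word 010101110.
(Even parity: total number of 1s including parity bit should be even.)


Number of 1s in data: 5
Parity bit: 1

1


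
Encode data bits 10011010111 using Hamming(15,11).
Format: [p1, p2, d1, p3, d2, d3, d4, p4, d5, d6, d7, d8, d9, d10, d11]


Parity bits: p1=0, p2=1, p3=0, p4=1

011000111010111


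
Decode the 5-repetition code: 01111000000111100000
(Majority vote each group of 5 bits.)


Groups: 01111, 00000, 01111, 00000
Majority votes: 1010

1010


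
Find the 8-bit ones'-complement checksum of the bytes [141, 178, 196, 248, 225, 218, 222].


Sum = 1428 mod 256 = 148
Complement = 107

107


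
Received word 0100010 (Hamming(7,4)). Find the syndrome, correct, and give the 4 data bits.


Syndrome = 4: error at position 4

Data: 0010 (corrected bit 4)


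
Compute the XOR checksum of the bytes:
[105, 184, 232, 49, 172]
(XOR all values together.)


XOR chain: 105 ^ 184 ^ 232 ^ 49 ^ 172 = 164

164


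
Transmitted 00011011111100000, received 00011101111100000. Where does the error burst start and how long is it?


XOR: 00000110000000000

Burst at position 5, length 2


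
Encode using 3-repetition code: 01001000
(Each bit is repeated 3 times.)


Each bit -> 3 copies

000111000000111000000000


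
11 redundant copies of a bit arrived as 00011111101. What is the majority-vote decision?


Ones: 7 out of 11
Threshold: 6

1 (7/11 voted 1)


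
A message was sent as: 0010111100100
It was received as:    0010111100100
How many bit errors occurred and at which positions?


XOR: 0000000000000

0 errors (received matches sent)


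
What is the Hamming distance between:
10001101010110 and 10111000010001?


XOR: 00110101000111
Count of 1s: 7

7


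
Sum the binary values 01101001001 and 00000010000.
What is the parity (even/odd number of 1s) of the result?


01101001001 = 841
00000010000 = 16
Sum = 857 = 1101011001
1s count = 6

even parity (6 ones in 1101011001)


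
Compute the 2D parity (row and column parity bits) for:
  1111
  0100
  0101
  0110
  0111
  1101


Row parities: 010011
Column parities: 0010

Row P: 010011, Col P: 0010, Corner: 1


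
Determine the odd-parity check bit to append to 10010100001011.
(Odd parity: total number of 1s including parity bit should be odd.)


Number of 1s in data: 6
Parity bit: 1

1


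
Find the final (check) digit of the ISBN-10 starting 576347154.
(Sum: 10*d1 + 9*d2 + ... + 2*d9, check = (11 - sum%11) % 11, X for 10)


Weighted sum: 268
268 mod 11 = 4

Check digit: 7


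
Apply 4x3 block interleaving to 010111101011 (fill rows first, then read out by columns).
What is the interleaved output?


Matrix:
  010
  111
  101
  011
Read columns: 011011010111

011011010111


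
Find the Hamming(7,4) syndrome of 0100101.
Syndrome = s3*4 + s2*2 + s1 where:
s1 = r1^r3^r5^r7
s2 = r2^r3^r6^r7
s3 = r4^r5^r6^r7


s1=0, s2=0, s3=0

Syndrome = 0 (no error)


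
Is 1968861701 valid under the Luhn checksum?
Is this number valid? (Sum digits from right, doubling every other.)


Luhn sum = 45
45 mod 10 = 5

Invalid (Luhn sum mod 10 = 5)


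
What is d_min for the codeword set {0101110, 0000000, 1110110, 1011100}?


Comparing all pairs, minimum distance: 3
Can detect 2 errors, correct 1 errors

3


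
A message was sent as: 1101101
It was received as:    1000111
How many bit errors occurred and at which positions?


XOR: 0101010

3 error(s) at position(s): 1, 3, 5


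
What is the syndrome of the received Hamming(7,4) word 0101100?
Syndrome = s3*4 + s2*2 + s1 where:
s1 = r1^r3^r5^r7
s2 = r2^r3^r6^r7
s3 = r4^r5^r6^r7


s1=1, s2=1, s3=0

Syndrome = 3 (error at position 3)


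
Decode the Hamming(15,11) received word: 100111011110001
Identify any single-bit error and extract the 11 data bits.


Syndrome = 9: error at position 9

Data: 01100110001 (corrected bit 9)


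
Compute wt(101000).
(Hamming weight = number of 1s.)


Counting 1s in 101000

2


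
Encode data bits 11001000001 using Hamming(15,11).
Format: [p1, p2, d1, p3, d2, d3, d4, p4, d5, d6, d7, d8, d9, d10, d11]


Parity bits: p1=0, p2=0, p3=0, p4=0

001010001000001


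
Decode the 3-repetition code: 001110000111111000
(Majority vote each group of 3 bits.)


Groups: 001, 110, 000, 111, 111, 000
Majority votes: 010110

010110


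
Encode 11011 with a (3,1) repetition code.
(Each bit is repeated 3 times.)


Each bit -> 3 copies

111111000111111


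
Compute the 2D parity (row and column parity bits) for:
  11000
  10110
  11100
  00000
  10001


Row parities: 01100
Column parities: 00011

Row P: 01100, Col P: 00011, Corner: 0


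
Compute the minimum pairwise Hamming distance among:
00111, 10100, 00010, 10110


Comparing all pairs, minimum distance: 1
Can detect 0 errors, correct 0 errors

1


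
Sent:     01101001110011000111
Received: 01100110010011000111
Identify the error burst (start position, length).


XOR: 00001111100000000000

Burst at position 4, length 5


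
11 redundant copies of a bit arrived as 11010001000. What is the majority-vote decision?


Ones: 4 out of 11
Threshold: 6

0 (4/11 voted 1)


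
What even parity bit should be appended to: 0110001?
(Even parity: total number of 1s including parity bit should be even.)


Number of 1s in data: 3
Parity bit: 1

1


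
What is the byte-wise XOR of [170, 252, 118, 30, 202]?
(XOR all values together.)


XOR chain: 170 ^ 252 ^ 118 ^ 30 ^ 202 = 244

244


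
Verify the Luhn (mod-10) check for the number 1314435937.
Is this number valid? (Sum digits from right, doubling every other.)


Luhn sum = 45
45 mod 10 = 5

Invalid (Luhn sum mod 10 = 5)


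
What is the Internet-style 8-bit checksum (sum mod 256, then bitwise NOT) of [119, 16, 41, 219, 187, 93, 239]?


Sum = 914 mod 256 = 146
Complement = 109

109


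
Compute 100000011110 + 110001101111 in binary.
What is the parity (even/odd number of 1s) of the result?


100000011110 = 2078
110001101111 = 3183
Sum = 5261 = 1010010001101
1s count = 6

even parity (6 ones in 1010010001101)


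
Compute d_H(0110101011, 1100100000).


XOR: 1010001011
Count of 1s: 5

5


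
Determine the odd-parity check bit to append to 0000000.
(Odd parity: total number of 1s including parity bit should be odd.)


Number of 1s in data: 0
Parity bit: 1

1


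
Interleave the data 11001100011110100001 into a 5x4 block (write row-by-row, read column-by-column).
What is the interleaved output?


Matrix:
  1100
  1100
  0111
  1010
  0001
Read columns: 11010111000011000101

11010111000011000101


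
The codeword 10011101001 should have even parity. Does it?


Number of 1s: 6

Yes, parity is correct (6 ones)


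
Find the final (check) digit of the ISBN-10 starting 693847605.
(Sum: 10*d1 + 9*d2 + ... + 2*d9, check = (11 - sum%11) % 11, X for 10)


Weighted sum: 314
314 mod 11 = 6

Check digit: 5


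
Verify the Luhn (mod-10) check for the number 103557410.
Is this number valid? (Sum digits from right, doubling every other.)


Luhn sum = 21
21 mod 10 = 1

Invalid (Luhn sum mod 10 = 1)


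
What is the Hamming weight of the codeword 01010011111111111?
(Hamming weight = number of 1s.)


Counting 1s in 01010011111111111

13


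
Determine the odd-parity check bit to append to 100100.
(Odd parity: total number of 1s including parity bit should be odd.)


Number of 1s in data: 2
Parity bit: 1

1


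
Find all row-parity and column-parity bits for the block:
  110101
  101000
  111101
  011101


Row parities: 0010
Column parities: 111101

Row P: 0010, Col P: 111101, Corner: 1


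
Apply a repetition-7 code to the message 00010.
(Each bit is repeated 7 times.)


Each bit -> 7 copies

00000000000000000000011111110000000


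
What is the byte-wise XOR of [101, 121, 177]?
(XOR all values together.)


XOR chain: 101 ^ 121 ^ 177 = 173

173


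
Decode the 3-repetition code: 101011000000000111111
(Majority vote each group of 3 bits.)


Groups: 101, 011, 000, 000, 000, 111, 111
Majority votes: 1100011

1100011


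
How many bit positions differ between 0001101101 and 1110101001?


XOR: 1111000100
Count of 1s: 5

5


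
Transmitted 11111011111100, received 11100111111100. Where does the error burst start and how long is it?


XOR: 00011100000000

Burst at position 3, length 3


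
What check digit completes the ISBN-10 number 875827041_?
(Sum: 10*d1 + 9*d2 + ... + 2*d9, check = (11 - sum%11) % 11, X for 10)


Weighted sum: 300
300 mod 11 = 3

Check digit: 8


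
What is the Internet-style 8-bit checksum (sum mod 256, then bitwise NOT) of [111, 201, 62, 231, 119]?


Sum = 724 mod 256 = 212
Complement = 43

43


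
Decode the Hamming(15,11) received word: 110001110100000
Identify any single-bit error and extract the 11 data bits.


Syndrome = 0: no error detected

Data: 00110100000 (no errors)


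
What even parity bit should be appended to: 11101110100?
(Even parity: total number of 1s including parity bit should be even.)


Number of 1s in data: 7
Parity bit: 1

1


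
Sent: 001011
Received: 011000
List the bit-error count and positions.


XOR: 010011

3 error(s) at position(s): 1, 4, 5


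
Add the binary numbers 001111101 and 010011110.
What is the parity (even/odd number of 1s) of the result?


001111101 = 125
010011110 = 158
Sum = 283 = 100011011
1s count = 5

odd parity (5 ones in 100011011)


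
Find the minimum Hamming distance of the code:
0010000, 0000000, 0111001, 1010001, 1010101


Comparing all pairs, minimum distance: 1
Can detect 0 errors, correct 0 errors

1


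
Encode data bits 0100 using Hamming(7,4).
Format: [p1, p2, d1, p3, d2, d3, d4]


Parity bits: p1=1, p2=0, p3=1

1001100


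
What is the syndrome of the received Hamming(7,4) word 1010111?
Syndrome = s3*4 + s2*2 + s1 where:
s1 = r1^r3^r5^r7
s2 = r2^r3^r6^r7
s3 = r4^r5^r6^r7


s1=0, s2=1, s3=1

Syndrome = 6 (error at position 6)


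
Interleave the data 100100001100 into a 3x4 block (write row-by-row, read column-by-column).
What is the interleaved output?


Matrix:
  1001
  0000
  1100
Read columns: 101001000100

101001000100


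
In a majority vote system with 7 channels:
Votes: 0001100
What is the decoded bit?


Ones: 2 out of 7
Threshold: 4

0 (2/7 voted 1)


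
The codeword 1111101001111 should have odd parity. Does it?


Number of 1s: 10

No, parity error (10 ones)


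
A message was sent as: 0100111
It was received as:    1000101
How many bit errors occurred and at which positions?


XOR: 1100010

3 error(s) at position(s): 0, 1, 5


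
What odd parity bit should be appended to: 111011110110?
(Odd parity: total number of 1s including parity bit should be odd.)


Number of 1s in data: 9
Parity bit: 0

0


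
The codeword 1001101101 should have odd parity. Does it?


Number of 1s: 6

No, parity error (6 ones)


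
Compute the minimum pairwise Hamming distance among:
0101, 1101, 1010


Comparing all pairs, minimum distance: 1
Can detect 0 errors, correct 0 errors

1


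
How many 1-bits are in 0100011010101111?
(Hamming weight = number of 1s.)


Counting 1s in 0100011010101111

9


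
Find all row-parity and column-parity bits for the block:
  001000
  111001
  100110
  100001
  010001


Row parities: 10100
Column parities: 100111

Row P: 10100, Col P: 100111, Corner: 0


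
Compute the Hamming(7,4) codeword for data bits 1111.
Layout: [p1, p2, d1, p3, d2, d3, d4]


Parity bits: p1=1, p2=1, p3=1

1111111


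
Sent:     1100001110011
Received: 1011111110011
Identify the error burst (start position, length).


XOR: 0111110000000

Burst at position 1, length 5


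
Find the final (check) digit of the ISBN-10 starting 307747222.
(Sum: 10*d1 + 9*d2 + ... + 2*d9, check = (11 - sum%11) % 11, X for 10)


Weighted sum: 212
212 mod 11 = 3

Check digit: 8


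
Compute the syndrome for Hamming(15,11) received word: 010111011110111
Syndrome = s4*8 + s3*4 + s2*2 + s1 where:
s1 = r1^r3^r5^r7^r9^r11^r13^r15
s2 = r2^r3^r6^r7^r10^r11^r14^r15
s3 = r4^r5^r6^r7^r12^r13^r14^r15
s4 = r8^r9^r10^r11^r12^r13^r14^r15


s1=1, s2=0, s3=0, s4=1

Syndrome = 9 (error at position 9)


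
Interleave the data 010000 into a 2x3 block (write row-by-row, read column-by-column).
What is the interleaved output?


Matrix:
  010
  000
Read columns: 001000

001000


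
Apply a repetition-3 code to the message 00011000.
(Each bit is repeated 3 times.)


Each bit -> 3 copies

000000000111111000000000


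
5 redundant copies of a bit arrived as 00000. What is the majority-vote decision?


Ones: 0 out of 5
Threshold: 3

0 (0/5 voted 1)


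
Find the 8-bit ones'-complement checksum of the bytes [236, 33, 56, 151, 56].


Sum = 532 mod 256 = 20
Complement = 235

235


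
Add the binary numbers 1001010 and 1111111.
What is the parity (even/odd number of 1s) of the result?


1001010 = 74
1111111 = 127
Sum = 201 = 11001001
1s count = 4

even parity (4 ones in 11001001)


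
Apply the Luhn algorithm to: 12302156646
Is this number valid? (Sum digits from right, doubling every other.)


Luhn sum = 40
40 mod 10 = 0

Valid (Luhn sum mod 10 = 0)


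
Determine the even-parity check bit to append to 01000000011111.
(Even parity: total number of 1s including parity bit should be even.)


Number of 1s in data: 6
Parity bit: 0

0


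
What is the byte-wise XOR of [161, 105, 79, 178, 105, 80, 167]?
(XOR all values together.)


XOR chain: 161 ^ 105 ^ 79 ^ 178 ^ 105 ^ 80 ^ 167 = 171

171


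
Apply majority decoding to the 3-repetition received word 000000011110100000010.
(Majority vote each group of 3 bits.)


Groups: 000, 000, 011, 110, 100, 000, 010
Majority votes: 0011000

0011000


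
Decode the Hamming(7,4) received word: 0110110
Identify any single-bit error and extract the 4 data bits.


Syndrome = 2: error at position 2

Data: 1110 (corrected bit 2)


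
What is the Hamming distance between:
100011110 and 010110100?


XOR: 110101010
Count of 1s: 5

5


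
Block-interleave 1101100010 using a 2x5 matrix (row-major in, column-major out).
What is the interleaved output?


Matrix:
  11011
  00010
Read columns: 1010001110

1010001110


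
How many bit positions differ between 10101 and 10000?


XOR: 00101
Count of 1s: 2

2


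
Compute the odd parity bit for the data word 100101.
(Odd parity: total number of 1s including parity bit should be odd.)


Number of 1s in data: 3
Parity bit: 0

0


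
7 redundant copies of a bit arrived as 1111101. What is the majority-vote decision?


Ones: 6 out of 7
Threshold: 4

1 (6/7 voted 1)


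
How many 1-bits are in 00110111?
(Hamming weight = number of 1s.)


Counting 1s in 00110111

5


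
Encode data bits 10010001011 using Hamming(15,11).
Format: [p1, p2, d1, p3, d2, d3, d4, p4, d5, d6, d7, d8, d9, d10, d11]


Parity bits: p1=1, p2=0, p3=0, p4=1

101000110001011


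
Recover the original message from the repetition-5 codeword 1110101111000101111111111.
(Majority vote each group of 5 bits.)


Groups: 11101, 01111, 00010, 11111, 11111
Majority votes: 11011

11011


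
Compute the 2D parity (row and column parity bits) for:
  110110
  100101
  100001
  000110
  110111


Row parities: 01001
Column parities: 000011

Row P: 01001, Col P: 000011, Corner: 0


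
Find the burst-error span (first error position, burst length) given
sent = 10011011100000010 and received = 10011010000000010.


XOR: 00000001100000000

Burst at position 7, length 2


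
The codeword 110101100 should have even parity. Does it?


Number of 1s: 5

No, parity error (5 ones)


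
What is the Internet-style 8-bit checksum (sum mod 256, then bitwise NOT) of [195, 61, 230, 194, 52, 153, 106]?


Sum = 991 mod 256 = 223
Complement = 32

32


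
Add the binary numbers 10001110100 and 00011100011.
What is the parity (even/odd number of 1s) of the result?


10001110100 = 1140
00011100011 = 227
Sum = 1367 = 10101010111
1s count = 7

odd parity (7 ones in 10101010111)


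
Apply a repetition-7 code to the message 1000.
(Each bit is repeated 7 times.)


Each bit -> 7 copies

1111111000000000000000000000


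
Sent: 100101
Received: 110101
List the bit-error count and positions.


XOR: 010000

1 error(s) at position(s): 1


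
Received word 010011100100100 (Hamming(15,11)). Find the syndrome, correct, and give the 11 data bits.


Syndrome = 1: error at position 1

Data: 01110100100 (corrected bit 1)


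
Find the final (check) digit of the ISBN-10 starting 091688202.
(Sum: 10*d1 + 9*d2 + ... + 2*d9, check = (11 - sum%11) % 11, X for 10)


Weighted sum: 231
231 mod 11 = 0

Check digit: 0


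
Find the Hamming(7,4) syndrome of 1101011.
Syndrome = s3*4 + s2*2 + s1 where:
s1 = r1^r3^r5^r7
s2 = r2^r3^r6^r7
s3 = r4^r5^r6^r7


s1=0, s2=1, s3=1

Syndrome = 6 (error at position 6)


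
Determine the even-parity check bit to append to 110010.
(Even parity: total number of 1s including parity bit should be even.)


Number of 1s in data: 3
Parity bit: 1

1


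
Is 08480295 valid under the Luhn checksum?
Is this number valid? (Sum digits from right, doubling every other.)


Luhn sum = 40
40 mod 10 = 0

Valid (Luhn sum mod 10 = 0)


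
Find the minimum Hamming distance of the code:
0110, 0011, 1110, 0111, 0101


Comparing all pairs, minimum distance: 1
Can detect 0 errors, correct 0 errors

1


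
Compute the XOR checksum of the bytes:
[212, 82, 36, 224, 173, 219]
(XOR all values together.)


XOR chain: 212 ^ 82 ^ 36 ^ 224 ^ 173 ^ 219 = 52

52


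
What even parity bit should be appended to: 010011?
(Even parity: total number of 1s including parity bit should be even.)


Number of 1s in data: 3
Parity bit: 1

1


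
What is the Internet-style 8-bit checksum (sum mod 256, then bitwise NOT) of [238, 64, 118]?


Sum = 420 mod 256 = 164
Complement = 91

91
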